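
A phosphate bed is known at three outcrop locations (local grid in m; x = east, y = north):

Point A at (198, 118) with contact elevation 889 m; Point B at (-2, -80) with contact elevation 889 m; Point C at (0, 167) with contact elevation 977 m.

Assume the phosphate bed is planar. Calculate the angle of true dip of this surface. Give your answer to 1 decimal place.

Let the plane be z = a·x + b·y + c.
Point B−Point A: −200a − 198b = 0;  Point C−Point A: −198a + 49b = 88.
Solving gives a = −0.35556, b = 0.35915.
Gradient magnitude |∇z| = √(a² + b²) = √(0.12642 + 0.12899) = 0.50539.
True dip = arctan(0.50539) = 26.8°, dipping toward SE (azimuth ≈ 135°).

26.8°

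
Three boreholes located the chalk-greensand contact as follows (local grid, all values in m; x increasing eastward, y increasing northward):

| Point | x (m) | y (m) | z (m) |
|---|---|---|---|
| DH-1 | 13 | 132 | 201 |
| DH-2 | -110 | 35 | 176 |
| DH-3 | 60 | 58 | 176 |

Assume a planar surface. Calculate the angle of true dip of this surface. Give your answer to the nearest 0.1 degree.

Two edge vectors: DH-1→DH-2 = (-123, -97, -25), DH-1→DH-3 = (47, -74, -25).
Normal n = (DH-1→DH-2) × (DH-1→DH-3) = (575, -4250, 13661).
So ∂z/∂x = −n_x/n_z = −0.04209 and ∂z/∂y = −n_y/n_z = 0.31110.
Gradient magnitude |∇z| = √(a² + b²) = √(0.00177 + 0.09679) = 0.31394.
True dip = arctan(0.31394) = 17.4°, dipping toward S (azimuth ≈ 172°).

17.4°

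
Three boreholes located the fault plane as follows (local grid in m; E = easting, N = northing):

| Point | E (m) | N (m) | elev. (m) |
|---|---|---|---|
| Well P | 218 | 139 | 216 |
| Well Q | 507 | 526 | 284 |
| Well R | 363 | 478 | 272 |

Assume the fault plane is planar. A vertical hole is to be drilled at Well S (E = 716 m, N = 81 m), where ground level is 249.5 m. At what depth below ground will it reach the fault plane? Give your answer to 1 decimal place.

Let the plane be z = a·E + b·N + c.
Well Q−Well P: 289a + 387b = 68;  Well R−Well P: 145a + 339b = 56.
Solving gives a = 0.03297, b = 0.15109.
Then c = 216 − a·218 − b·139 = 187.81.
At (716, 81): z_contact = 23.61 + 12.24 + 187.81 = 223.66 m.
Depth below ground = 249.5 − 223.66 = 25.8 m.

25.8 m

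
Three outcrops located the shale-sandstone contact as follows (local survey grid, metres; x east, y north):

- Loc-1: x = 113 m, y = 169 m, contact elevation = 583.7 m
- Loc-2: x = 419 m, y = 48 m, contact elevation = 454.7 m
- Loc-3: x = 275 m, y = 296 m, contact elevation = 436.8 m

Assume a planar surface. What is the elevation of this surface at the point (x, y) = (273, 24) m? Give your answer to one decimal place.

Let the plane be z = a·x + b·y + c.
Loc-2−Loc-1: 306a − 121b = −129;  Loc-3−Loc-1: 162a + 127b = −146.9.
Solving gives a = −0.58426, b = −0.41142.
Then c = 583.7 − a·113 − b·169 = 719.25.
At (273, 24): z = −159.5 − 9.9 + 719.25 = 549.9 m.

549.9 m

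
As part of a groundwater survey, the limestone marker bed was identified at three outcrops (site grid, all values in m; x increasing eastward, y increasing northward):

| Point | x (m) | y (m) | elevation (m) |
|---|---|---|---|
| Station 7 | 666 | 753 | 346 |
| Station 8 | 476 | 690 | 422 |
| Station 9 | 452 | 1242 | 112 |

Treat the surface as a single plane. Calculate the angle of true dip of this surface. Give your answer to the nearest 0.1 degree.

31.3°

Let the plane be z = a·x + b·y + c.
Station 8−Station 7: −190a − 63b = 76;  Station 9−Station 7: −214a + 489b = −234.
Solving gives a = −0.21075, b = −0.57076.
Gradient magnitude |∇z| = √(a² + b²) = √(0.04442 + 0.32576) = 0.60842.
True dip = arctan(0.60842) = 31.3°, dipping toward NNE (azimuth ≈ 020°).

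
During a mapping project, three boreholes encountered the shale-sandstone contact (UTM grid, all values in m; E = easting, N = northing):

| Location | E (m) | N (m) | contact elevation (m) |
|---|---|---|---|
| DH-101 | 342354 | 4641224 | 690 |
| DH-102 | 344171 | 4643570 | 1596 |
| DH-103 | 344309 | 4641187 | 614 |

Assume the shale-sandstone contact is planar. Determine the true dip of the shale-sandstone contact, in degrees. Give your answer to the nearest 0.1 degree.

Let the plane be z = a·E + b·N + c.
DH-102−DH-101: 1817a + 2346b = 906;  DH-103−DH-101: 1955a − 37b = −76.
Solving gives a = −0.03111, b = 0.41028.
Gradient magnitude |∇z| = √(a² + b²) = √(0.00097 + 0.16833) = 0.41146.
True dip = arctan(0.41146) = 22.4°, dipping toward S (azimuth ≈ 176°).

22.4°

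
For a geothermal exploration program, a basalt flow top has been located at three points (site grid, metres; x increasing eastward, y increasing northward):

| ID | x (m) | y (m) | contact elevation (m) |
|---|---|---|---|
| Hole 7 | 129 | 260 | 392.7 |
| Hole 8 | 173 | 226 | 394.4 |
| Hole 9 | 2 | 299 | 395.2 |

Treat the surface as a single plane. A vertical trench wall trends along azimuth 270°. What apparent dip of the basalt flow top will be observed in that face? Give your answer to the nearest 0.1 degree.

3.3°

Let the plane be z = a·x + b·y + c.
Hole 8−Hole 7: 44a − 34b = 1.7;  Hole 9−Hole 7: −127a + 39b = 2.5.
Solving gives a = −0.05815, b = −0.12525.
Unit vector along 270° is (sin 270°, cos 270°) = (-1.0000, -0.0000).
Slope in that direction = a·(-1.0000) + b·(-0.0000) = 0.05815.
Apparent dip = arctan|0.05815| = 3.3° (true dip is 7.9°, so apparent ≤ true as expected).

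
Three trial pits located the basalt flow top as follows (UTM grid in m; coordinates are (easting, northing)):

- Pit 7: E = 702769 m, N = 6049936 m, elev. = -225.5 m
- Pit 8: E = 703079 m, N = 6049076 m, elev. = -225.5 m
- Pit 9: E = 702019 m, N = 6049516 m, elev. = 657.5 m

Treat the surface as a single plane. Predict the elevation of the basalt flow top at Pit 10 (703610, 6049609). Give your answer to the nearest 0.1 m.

Two edge vectors: Pit 7→Pit 8 = (310, -860, 0), Pit 7→Pit 9 = (-750, -420, 883).
Normal n = (Pit 7→Pit 8) × (Pit 7→Pit 9) = (-759380, -273730, -775200).
So ∂z/∂E = −n_x/n_z = −0.979592363 and ∂z/∂N = −n_y/n_z = −0.353108875.
Intercept c from Pit 7: -225.5 + 688427.15 + 2136286.10 = 2824487.74.
At (703610, 6049609): z = −689251.0 − 2136170.6 + 2824487.74 = -933.9 m.

-933.9 m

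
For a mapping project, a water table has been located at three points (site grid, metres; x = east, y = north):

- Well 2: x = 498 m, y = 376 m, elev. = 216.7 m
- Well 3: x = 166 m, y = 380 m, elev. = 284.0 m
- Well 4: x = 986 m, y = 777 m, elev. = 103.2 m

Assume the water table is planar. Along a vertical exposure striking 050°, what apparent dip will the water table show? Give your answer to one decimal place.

10.1°

Two edge vectors: Well 2→Well 3 = (-332, 4, 67.3), Well 2→Well 4 = (488, 401, -113.5).
Normal n = (Well 2→Well 3) × (Well 2→Well 4) = (-27441.3, -4839.6, -135084).
So ∂z/∂x = −n_x/n_z = −0.20314 and ∂z/∂y = −n_y/n_z = −0.03583.
Unit vector along 050° is (sin 50°, cos 50°) = (0.7660, 0.6428).
Slope in that direction = a·(0.7660) + b·(0.6428) = −0.17865.
Apparent dip = arctan|0.17865| = 10.1° (true dip is 11.7°, so apparent ≤ true as expected).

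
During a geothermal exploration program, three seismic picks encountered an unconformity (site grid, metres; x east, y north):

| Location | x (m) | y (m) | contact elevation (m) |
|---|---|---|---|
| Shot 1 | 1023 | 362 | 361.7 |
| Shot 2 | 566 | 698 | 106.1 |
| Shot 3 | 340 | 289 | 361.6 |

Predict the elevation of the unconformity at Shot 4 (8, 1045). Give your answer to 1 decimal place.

Let the plane be z = a·x + b·y + c.
Shot 2−Shot 1: −457a + 336b = −255.6;  Shot 3−Shot 1: −683a − 73b = −0.1.
Solving gives a = 0.071115, b = −0.663990.
Then c = 361.7 − a·1023 − b·362 = 529.31.
At (8, 1045): z = 0.6 − 693.9 + 529.31 = -164.0 m.

-164.0 m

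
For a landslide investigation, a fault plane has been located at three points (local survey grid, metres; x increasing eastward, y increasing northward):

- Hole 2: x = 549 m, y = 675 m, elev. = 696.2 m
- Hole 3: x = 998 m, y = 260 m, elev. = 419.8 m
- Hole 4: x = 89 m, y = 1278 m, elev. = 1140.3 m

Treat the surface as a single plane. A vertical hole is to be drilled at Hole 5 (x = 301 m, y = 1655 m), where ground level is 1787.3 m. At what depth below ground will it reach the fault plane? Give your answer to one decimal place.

Let the plane be z = a·x + b·y + c.
Hole 3−Hole 2: 449a − 415b = −276.4;  Hole 4−Hole 2: −460a + 603b = 444.1.
Solving gives a = 0.220826, b = 0.904942.
Then c = 696.2 − a·549 − b·675 = −35.87.
At (301, 1655): z_contact = 66.47 + 1497.68 − 35.87 = 1528.28 m.
Depth below ground = 1787.3 − 1528.28 = 259.0 m.

259.0 m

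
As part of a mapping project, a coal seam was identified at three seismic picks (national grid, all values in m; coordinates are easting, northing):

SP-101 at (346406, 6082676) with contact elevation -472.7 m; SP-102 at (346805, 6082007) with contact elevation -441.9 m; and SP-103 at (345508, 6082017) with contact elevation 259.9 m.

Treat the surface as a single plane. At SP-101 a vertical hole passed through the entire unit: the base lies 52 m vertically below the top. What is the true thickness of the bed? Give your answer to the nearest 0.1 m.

Let the plane be z = a·easting + b·northing + c.
SP-102−SP-101: 399a − 669b = 30.8;  SP-103−SP-101: −898a − 659b = 732.6.
Solving gives a = −0.54395, b = −0.37046.
|∇z| = √(a²+b²) = 0.65812, so dip δ = arctan(0.65812) = 33.35°.
True thickness = vertical thickness × cos δ = 52 × cos 33.35° = 43.4 m.

43.4 m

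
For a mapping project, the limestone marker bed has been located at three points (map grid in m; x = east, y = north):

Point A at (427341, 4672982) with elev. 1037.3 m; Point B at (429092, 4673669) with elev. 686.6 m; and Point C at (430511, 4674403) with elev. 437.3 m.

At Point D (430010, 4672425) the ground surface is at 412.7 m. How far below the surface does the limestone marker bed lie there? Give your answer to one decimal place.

Two edge vectors: Point A→Point B = (1751, 687, -350.7), Point A→Point C = (3170, 1421, -600).
Normal n = (Point A→Point B) × (Point A→Point C) = (86144.7, -61119, 310381).
So ∂z/∂x = −n_x/n_z = −0.277545017 and ∂z/∂y = −n_y/n_z = 0.196916048.
Intercept c from Point A: 1037.3 + 118606.37 − 920185.15 = −800541.48.
At (430010, 4672425): z_contact = −119347.13 + 920075.47 − 800541.48 = 186.85 m.
Depth below ground = 412.7 − 186.85 = 225.8 m.

225.8 m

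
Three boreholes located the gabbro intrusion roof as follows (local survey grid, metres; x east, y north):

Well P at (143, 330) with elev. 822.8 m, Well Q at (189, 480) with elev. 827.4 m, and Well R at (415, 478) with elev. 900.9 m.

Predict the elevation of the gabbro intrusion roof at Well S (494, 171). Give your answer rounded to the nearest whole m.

Two edge vectors: Well P→Well Q = (46, 150, 4.6), Well P→Well R = (272, 148, 78.1).
Normal n = (Well P→Well Q) × (Well P→Well R) = (11034.2, -2341.4, -33992).
So ∂z/∂x = −n_x/n_z = 0.32461 and ∂z/∂y = −n_y/n_z = −0.06888.
Intercept c from Well P: 822.8 − 46.42 + 22.73 = 799.11.
At (494, 171): z = 160.4 − 11.8 + 799.11 = 947.7 m.

948 m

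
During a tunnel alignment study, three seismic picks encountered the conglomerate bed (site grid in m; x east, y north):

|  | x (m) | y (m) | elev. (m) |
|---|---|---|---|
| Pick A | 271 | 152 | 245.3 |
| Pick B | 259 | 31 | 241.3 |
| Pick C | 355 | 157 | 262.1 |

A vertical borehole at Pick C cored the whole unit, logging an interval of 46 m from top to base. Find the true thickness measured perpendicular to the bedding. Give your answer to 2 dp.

Two edge vectors: Pick A→Pick B = (-12, -121, -4), Pick A→Pick C = (84, 5, 16.8).
Normal n = (Pick A→Pick B) × (Pick A→Pick C) = (-2012.8, -134.4, 10104).
So ∂z/∂x = −n_x/n_z = 0.19921 and ∂z/∂y = −n_y/n_z = 0.01330.
|∇z| = √(a²+b²) = 0.19965, so dip δ = arctan(0.19965) = 11.29°.
True thickness = vertical thickness × cos δ = 46 × cos 11.29° = 45.11 m.

45.11 m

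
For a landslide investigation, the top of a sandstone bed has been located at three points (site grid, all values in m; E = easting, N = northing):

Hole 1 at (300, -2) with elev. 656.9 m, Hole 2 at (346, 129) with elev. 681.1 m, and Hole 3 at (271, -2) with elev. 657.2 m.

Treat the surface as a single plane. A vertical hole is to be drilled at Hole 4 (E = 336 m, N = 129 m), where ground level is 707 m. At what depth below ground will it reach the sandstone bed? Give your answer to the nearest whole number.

26 m

Two edge vectors: Hole 1→Hole 2 = (46, 131, 24.2), Hole 1→Hole 3 = (-29, 0, 0.3).
Normal n = (Hole 1→Hole 2) × (Hole 1→Hole 3) = (39.3, -715.6, 3799).
So ∂z/∂E = −n_x/n_z = −0.01034 and ∂z/∂N = −n_y/n_z = 0.18837.
Intercept c from Hole 1: 656.9 + 3.10 + 0.38 = 660.38.
At (336, 129): z_contact = −3.5 + 24.3 + 660.38 = 681.2 m.
Depth below ground = 707 − 681.2 = 26 m.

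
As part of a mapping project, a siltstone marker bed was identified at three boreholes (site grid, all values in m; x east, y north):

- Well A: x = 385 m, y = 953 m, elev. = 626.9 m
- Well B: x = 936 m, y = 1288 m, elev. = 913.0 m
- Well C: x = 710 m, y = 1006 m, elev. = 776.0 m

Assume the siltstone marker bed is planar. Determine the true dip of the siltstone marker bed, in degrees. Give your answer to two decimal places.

Let the plane be z = a·x + b·y + c.
Well B−Well A: 551a + 335b = 286.1;  Well C−Well A: 325a + 53b = 149.1.
Solving gives a = 0.43661, b = 0.13591.
Gradient magnitude |∇z| = √(a² + b²) = √(0.19062 + 0.01847) = 0.45727.
True dip = arctan(0.45727) = 24.57°, dipping toward WSW (azimuth ≈ 253°).

24.57°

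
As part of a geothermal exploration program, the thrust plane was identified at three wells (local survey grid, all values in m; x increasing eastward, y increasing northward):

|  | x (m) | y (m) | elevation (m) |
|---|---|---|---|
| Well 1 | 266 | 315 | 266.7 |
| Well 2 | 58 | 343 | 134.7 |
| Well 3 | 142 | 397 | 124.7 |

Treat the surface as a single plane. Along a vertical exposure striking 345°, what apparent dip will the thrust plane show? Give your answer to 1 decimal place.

Two edge vectors: Well 1→Well 2 = (-208, 28, -132), Well 1→Well 3 = (-124, 82, -142).
Normal n = (Well 1→Well 2) × (Well 1→Well 3) = (6848, -13168, -13584).
So ∂z/∂x = −n_x/n_z = 0.50412 and ∂z/∂y = −n_y/n_z = −0.96938.
Unit vector along 345° is (sin 345°, cos 345°) = (-0.2588, 0.9659).
Slope in that direction = a·(-0.2588) + b·(0.9659) = −1.06682.
Apparent dip = arctan|1.06682| = 46.9° (true dip is 47.5°, so apparent ≤ true as expected).

46.9°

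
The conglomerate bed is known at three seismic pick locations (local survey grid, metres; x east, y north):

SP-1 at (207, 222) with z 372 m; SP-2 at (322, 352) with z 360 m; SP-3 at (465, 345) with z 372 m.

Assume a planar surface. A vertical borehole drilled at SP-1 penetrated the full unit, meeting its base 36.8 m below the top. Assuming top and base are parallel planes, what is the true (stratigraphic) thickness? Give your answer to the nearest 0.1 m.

Let the plane be z = a·x + b·y + c.
SP-2−SP-1: 115a + 130b = −12;  SP-3−SP-1: 258a + 123b = 0.
Solving gives a = 0.07610, b = −0.15963.
|∇z| = √(a²+b²) = 0.17684, so dip δ = arctan(0.17684) = 10.03°.
True thickness = vertical thickness × cos δ = 36.8 × cos 10.03° = 36.2 m.

36.2 m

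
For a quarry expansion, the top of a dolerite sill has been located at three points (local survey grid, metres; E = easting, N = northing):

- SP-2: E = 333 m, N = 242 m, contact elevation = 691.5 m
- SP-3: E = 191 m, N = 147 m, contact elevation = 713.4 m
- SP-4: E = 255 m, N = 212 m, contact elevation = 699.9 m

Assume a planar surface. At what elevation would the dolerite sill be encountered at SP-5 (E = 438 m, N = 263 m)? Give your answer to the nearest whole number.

683 m

Let the plane be z = a·E + b·N + c.
SP-3−SP-2: −142a − 95b = 21.9;  SP-4−SP-2: −78a − 30b = 8.4.
Solving gives a = −0.04476, b = −0.16362.
Then c = 691.5 − a·333 − b·242 = 746.00.
At (438, 263): z = −19.6 − 43.0 + 746.00 = 683.4 m.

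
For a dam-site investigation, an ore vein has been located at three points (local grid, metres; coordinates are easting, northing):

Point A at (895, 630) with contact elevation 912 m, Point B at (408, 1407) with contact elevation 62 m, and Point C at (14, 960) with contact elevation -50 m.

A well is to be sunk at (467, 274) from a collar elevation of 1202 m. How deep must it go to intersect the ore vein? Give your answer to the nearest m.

481 m

Two edge vectors: Point A→Point B = (-487, 777, -850), Point A→Point C = (-881, 330, -962).
Normal n = (Point A→Point B) × (Point A→Point C) = (-466974, 280356, 523827).
So ∂z/∂easting = −n_x/n_z = 0.89147 and ∂z/∂northing = −n_y/n_z = −0.53521.
Intercept c from Point A: 912 − 797.86 + 337.18 = 451.32.
At (467, 274): z_contact = 416.3 − 146.6 + 451.32 = 721.0 m.
Depth below ground = 1202 − 721.0 = 481 m.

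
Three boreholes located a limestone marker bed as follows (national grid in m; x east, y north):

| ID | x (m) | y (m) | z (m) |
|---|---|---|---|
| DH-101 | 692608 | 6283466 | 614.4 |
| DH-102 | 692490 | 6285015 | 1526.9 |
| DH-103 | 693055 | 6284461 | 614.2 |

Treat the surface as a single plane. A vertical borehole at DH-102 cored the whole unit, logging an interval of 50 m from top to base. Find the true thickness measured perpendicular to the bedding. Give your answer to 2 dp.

Let the plane be z = a·x + b·y + c.
DH-102−DH-101: −118a + 1549b = 912.5;  DH-103−DH-101: 447a + 995b = −0.2.
Solving gives a = −1.12155, b = 0.50365.
|∇z| = √(a²+b²) = 1.22945, so dip δ = arctan(1.22945) = 50.88°.
True thickness = vertical thickness × cos δ = 50 × cos 50.88° = 31.55 m.

31.55 m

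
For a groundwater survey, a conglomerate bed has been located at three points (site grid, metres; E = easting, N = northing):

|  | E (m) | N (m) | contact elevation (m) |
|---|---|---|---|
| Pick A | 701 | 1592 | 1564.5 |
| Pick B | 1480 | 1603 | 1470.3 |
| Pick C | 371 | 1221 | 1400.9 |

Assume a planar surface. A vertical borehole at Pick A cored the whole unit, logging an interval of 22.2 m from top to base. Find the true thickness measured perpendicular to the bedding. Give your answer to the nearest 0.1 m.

19.3 m

Let the plane be z = a·E + b·N + c.
Pick B−Pick A: 779a + 11b = −94.2;  Pick C−Pick A: −330a − 371b = −163.6.
Solving gives a = −0.12877, b = 0.55551.
|∇z| = √(a²+b²) = 0.57024, so dip δ = arctan(0.57024) = 29.69°.
True thickness = vertical thickness × cos δ = 22.2 × cos 29.69° = 19.3 m.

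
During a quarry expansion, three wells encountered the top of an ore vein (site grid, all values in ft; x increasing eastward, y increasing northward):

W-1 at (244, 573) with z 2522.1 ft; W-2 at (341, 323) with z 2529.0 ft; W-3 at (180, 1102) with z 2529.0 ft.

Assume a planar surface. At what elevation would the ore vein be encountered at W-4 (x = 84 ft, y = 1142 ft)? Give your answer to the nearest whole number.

2516 ft

Let the plane be z = a·x + b·y + c.
W-2−W-1: 97a − 250b = 6.9;  W-3−W-1: −64a + 529b = 6.9.
Solving gives a = 0.15221, b = 0.03146.
Then c = 2522.1 − a·244 − b·573 = 2466.93.
At (84, 1142): z = 12.8 + 35.9 + 2466.93 = 2515.6 ft.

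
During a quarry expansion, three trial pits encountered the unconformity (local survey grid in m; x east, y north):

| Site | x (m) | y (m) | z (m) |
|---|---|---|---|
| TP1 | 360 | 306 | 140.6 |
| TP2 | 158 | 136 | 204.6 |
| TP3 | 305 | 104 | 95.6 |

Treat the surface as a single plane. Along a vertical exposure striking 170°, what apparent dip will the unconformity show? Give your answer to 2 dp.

26.95°

Let the plane be z = a·x + b·y + c.
TP2−TP1: −202a − 170b = 64;  TP3−TP1: −55a − 202b = −45.
Solving gives a = −0.65423, b = 0.40090.
Unit vector along 170° is (sin 170°, cos 170°) = (0.1736, -0.9848).
Slope in that direction = a·(0.1736) + b·(-0.9848) = −0.50842.
Apparent dip = arctan|0.50842| = 26.95° (true dip is 37.5°, so apparent ≤ true as expected).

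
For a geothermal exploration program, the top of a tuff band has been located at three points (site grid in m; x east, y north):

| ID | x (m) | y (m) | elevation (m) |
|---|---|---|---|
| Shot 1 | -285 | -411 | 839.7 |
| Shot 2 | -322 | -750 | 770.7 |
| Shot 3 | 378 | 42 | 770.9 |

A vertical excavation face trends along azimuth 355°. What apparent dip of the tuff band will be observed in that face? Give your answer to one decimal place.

Let the plane be z = a·x + b·y + c.
Shot 2−Shot 1: −37a − 339b = −69;  Shot 3−Shot 1: 663a + 453b = −68.8.
Solving gives a = −0.26241, b = 0.23218.
Unit vector along 355° is (sin 355°, cos 355°) = (-0.0872, 0.9962).
Slope in that direction = a·(-0.0872) + b·(0.9962) = 0.25417.
Apparent dip = arctan|0.25417| = 14.3° (true dip is 19.3°, so apparent ≤ true as expected).

14.3°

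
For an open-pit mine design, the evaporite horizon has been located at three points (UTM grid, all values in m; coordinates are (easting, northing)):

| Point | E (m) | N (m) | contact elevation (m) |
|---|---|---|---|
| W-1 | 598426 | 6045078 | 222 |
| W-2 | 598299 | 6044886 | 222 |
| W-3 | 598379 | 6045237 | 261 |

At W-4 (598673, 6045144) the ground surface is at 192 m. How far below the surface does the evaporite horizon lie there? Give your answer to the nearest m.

22 m

Let the plane be z = a·E + b·N + c.
W-2−W-1: −127a − 192b = 0;  W-3−W-1: −47a + 159b = 39.
Solving gives a = −0.25628915, b = 0.16952459.
Then c = 222 − a·598426 − b·6045078 = −871197.29.
At (598673, 6045144): z_contact = −153433.4 + 1024800.6 − 871197.29 = 169.9 m.
Depth below ground = 192 − 169.9 = 22 m.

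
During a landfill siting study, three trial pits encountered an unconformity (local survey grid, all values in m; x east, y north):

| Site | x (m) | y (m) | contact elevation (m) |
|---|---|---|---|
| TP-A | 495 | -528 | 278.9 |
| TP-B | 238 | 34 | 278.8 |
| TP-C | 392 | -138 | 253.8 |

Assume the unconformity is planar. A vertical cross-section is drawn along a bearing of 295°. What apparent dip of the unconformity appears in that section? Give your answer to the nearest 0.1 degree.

13.3°

Let the plane be z = a·x + b·y + c.
TP-B−TP-A: −257a + 562b = −0.1;  TP-C−TP-A: −103a + 390b = −25.1.
Solving gives a = −0.33221, b = −0.15210.
Unit vector along 295° is (sin 295°, cos 295°) = (-0.9063, 0.4226).
Slope in that direction = a·(-0.9063) + b·(0.4226) = 0.23681.
Apparent dip = arctan|0.23681| = 13.3° (true dip is 20.1°, so apparent ≤ true as expected).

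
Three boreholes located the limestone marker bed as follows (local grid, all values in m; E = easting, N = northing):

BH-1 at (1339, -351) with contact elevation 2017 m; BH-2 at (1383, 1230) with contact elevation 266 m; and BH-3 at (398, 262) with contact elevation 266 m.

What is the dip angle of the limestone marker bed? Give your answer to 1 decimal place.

Let the plane be z = a·E + b·N + c.
BH-2−BH-1: 44a + 1581b = −1751;  BH-3−BH-1: −941a + 613b = −1751.
Solving gives a = 1.11902, b = −1.13867.
Gradient magnitude |∇z| = √(a² + b²) = √(1.25220 + 1.29657) = 1.59649.
True dip = arctan(1.59649) = 57.9°, dipping toward NW (azimuth ≈ 315°).

57.9°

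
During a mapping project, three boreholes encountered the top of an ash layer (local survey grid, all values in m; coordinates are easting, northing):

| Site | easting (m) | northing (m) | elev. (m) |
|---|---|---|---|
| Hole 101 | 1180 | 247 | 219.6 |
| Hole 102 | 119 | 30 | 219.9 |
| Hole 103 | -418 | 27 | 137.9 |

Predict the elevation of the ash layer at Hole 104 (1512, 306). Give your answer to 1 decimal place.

226.4 m

Let the plane be z = a·easting + b·northing + c.
Hole 102−Hole 101: −1061a − 217b = 0.3;  Hole 103−Hole 101: −1598a − 220b = −81.7.
Solving gives a = 0.156996, b = −0.769000.
Then c = 219.6 − a·1180 − b·247 = 224.29.
At (1512, 306): z = 237.4 − 235.3 + 224.29 = 226.4 m.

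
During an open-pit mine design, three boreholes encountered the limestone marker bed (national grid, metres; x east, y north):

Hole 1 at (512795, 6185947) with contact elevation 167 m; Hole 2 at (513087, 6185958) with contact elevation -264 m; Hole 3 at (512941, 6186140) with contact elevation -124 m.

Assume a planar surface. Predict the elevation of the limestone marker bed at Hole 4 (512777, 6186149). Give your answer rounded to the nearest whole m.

Let the plane be z = a·x + b·y + c.
Hole 2−Hole 1: 292a + 11b = −431;  Hole 3−Hole 1: 146a + 193b = −291.
Solving gives a = −1.46085845, b = −0.40266667.
Then c = 167 − a·512795 − b·6185947 = 3240162.57.
At (512777, 6186149): z = −749094.6 − 2490956.0 + 3240162.57 = 112.0 m.

112 m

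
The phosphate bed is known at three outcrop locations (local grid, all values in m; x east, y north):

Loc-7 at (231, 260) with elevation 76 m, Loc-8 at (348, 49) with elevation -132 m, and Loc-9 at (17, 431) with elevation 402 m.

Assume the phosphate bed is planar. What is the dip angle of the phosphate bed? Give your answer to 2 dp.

Let the plane be z = a·x + b·y + c.
Loc-8−Loc-7: 117a − 211b = −208;  Loc-9−Loc-7: −214a + 171b = 326.
Solving gives a = −1.32095, b = 0.25331.
Gradient magnitude |∇z| = √(a² + b²) = √(1.74492 + 0.06417) = 1.34502.
True dip = arctan(1.34502) = 53.37°, dipping toward E (azimuth ≈ 101°).

53.37°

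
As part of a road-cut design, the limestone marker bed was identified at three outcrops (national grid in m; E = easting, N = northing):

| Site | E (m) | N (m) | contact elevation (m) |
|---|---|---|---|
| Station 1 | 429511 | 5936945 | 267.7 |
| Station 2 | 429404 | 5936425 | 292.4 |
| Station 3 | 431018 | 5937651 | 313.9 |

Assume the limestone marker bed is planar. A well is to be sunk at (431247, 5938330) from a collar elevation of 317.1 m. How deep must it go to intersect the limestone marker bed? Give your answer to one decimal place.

Two edge vectors: Station 1→Station 2 = (-107, -520, 24.7), Station 1→Station 3 = (1507, 706, 46.2).
Normal n = (Station 1→Station 2) × (Station 1→Station 3) = (-41462.2, 42166.3, 708098).
So ∂z/∂E = −n_x/n_z = 0.058554324 and ∂z/∂N = −n_y/n_z = −0.059548678.
Intercept c from Station 1: 267.7 − 25149.73 + 353537.23 = 328655.20.
At (431247, 5938330): z_contact = 25251.38 − 353619.70 + 328655.20 = 286.88 m.
Depth below ground = 317.1 − 286.88 = 30.2 m.

30.2 m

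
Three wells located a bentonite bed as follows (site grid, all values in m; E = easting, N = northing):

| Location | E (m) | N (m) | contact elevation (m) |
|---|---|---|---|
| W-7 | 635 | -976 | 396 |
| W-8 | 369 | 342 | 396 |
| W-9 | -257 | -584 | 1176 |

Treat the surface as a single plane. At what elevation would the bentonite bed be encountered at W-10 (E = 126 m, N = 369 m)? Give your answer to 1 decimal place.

Two edge vectors: W-7→W-8 = (-266, 1318, 0), W-7→W-9 = (-892, 392, 780).
Normal n = (W-7→W-8) × (W-7→W-9) = (1028040, 207480, 1071384).
So ∂z/∂E = −n_x/n_z = −0.95954 and ∂z/∂N = −n_y/n_z = −0.19366.
Intercept c from W-7: 396 + 609.31 − 189.01 = 816.30.
At (126, 369): z = −120.9 − 71.5 + 816.30 = 623.9 m.

623.9 m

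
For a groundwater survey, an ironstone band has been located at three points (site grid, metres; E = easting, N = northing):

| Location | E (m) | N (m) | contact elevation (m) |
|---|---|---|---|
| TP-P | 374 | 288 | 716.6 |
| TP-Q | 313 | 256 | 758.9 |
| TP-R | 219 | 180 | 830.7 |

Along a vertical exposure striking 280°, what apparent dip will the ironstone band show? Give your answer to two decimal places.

Let the plane be z = a·E + b·N + c.
TP-Q−TP-P: −61a − 32b = 42.3;  TP-R−TP-P: −155a − 108b = 114.1.
Solving gives a = −0.56339, b = −0.24791.
Unit vector along 280° is (sin 280°, cos 280°) = (-0.9848, 0.1736).
Slope in that direction = a·(-0.9848) + b·(0.1736) = 0.51178.
Apparent dip = arctan|0.51178| = 27.10° (true dip is 31.6°, so apparent ≤ true as expected).

27.10°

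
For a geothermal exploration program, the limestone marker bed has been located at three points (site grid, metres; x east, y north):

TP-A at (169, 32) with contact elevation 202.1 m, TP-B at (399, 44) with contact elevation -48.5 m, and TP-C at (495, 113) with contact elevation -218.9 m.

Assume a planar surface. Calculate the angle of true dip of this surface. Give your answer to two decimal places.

55.58°

Two edge vectors: TP-A→TP-B = (230, 12, -250.6), TP-A→TP-C = (326, 81, -421).
Normal n = (TP-A→TP-B) × (TP-A→TP-C) = (15246.6, 15134.4, 14718).
So ∂z/∂x = −n_x/n_z = −1.03592 and ∂z/∂y = −n_y/n_z = −1.02829.
Gradient magnitude |∇z| = √(a² + b²) = √(1.07312 + 1.05738) = 1.45962.
True dip = arctan(1.45962) = 55.58°, dipping toward NE (azimuth ≈ 045°).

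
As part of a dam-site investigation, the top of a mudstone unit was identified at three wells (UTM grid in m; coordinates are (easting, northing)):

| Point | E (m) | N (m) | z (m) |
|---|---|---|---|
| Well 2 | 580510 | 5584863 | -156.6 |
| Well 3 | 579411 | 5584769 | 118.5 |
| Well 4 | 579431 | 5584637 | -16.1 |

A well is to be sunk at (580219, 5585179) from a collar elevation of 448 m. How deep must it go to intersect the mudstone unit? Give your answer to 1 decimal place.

201.4 m

Two edge vectors: Well 2→Well 3 = (-1099, -94, 275.1), Well 2→Well 4 = (-1079, -226, 140.5).
Normal n = (Well 2→Well 3) × (Well 2→Well 4) = (48965.6, -142423.4, 146948).
So ∂z/∂E = −n_x/n_z = −0.333217192 and ∂z/∂N = −n_y/n_z = 0.969209516.
Intercept c from Well 2: -156.6 + 193435.91 − 5412902.37 = −5219623.05.
At (580219, 5585179): z_contact = −193338.95 + 5413208.64 − 5219623.05 = 246.64 m.
Depth below ground = 448 − 246.64 = 201.4 m.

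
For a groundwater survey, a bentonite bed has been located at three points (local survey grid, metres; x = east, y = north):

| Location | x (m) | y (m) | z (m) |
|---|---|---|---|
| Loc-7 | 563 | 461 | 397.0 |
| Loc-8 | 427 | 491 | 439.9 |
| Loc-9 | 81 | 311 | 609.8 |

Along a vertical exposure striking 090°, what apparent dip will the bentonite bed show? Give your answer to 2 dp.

20.19°

Let the plane be z = a·x + b·y + c.
Loc-8−Loc-7: −136a + 30b = 42.9;  Loc-9−Loc-7: −482a − 150b = 212.8.
Solving gives a = −0.36773, b = −0.23703.
Unit vector along 090° is (sin 90°, cos 90°) = (1.0000, 0.0000).
Slope in that direction = a·(1.0000) + b·(0.0000) = −0.36773.
Apparent dip = arctan|0.36773| = 20.19° (true dip is 23.6°, so apparent ≤ true as expected).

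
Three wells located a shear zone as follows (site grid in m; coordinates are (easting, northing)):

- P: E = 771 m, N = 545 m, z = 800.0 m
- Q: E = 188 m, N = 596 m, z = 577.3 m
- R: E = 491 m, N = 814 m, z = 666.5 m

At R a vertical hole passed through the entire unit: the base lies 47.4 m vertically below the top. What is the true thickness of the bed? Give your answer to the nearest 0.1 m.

44.2 m

Let the plane be z = a·E + b·N + c.
Q−P: −583a + 51b = −222.7;  R−P: −280a + 269b = −133.5.
Solving gives a = 0.37249, b = −0.10856.
|∇z| = √(a²+b²) = 0.38799, so dip δ = arctan(0.38799) = 21.21°.
True thickness = vertical thickness × cos δ = 47.4 × cos 21.21° = 44.2 m.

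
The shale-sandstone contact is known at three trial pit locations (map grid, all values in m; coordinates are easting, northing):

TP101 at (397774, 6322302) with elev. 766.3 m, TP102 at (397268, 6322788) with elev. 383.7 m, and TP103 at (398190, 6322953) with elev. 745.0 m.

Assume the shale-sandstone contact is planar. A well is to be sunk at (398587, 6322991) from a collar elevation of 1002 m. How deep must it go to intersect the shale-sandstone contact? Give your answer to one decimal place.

Let the plane be z = a·easting + b·northing + c.
TP102−TP101: −506a + 486b = −382.6;  TP103−TP101: 416a + 651b = −21.3.
Solving gives a = 0.449076154, b = −0.319686144.
Then c = 766.3 − a·397774 − b·6322302 = 1843287.83.
At (398587, 6322991): z_contact = 178995.92 − 2021372.61 + 1843287.83 = 911.14 m.
Depth below ground = 1002 − 911.14 = 90.9 m.

90.9 m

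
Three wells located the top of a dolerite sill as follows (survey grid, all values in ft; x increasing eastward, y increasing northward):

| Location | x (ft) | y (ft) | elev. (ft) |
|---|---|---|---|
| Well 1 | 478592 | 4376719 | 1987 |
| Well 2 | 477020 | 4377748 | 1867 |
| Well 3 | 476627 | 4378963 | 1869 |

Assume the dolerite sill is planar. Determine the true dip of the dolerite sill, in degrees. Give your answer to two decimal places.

Let the plane be z = a·x + b·y + c.
Well 2−Well 1: −1572a + 1029b = −120;  Well 3−Well 1: −1965a + 2244b = −118.
Solving gives a = 0.09821, b = 0.03341.
Gradient magnitude |∇z| = √(a² + b²) = √(0.00964 + 0.00112) = 0.10373.
True dip = arctan(0.10373) = 5.92°, dipping toward WSW (azimuth ≈ 251°).

5.92°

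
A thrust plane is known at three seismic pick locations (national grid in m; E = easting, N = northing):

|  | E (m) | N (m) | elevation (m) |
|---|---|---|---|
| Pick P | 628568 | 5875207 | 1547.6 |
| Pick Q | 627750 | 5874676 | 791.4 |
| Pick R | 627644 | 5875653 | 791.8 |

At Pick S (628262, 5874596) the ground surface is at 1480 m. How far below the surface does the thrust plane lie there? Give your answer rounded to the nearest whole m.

254 m

Two edge vectors: Pick P→Pick Q = (-818, -531, -756.2), Pick P→Pick R = (-924, 446, -755.8).
Normal n = (Pick P→Pick Q) × (Pick P→Pick R) = (738595, 80484.4, -855472).
So ∂z/∂E = −n_x/n_z = 0.86337718 and ∂z/∂N = −n_y/n_z = 0.09408186.
Intercept c from Pick P: 1547.6 − 542691.27 − 552750.42 = −1093894.09.
At (628262, 5874596): z_contact = 542427.1 + 552692.9 − 1093894.09 = 1225.9 m.
Depth below ground = 1480 − 1225.9 = 254 m.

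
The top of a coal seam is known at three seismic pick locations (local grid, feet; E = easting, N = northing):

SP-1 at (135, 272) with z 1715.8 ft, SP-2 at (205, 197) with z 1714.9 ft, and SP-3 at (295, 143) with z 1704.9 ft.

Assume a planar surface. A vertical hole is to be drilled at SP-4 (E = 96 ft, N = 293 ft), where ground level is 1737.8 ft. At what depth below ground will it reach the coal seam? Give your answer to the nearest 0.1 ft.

17.2 ft

Two edge vectors: SP-1→SP-2 = (70, -75, -0.9), SP-1→SP-3 = (160, -129, -10.9).
Normal n = (SP-1→SP-2) × (SP-1→SP-3) = (701.4, 619, 2970).
So ∂z/∂E = −n_x/n_z = −0.23616 and ∂z/∂N = −n_y/n_z = −0.20842.
Intercept c from SP-1: 1715.8 + 31.88 + 56.69 = 1804.37.
At (96, 293): z_contact = −22.67 − 61.07 + 1804.37 = 1720.63 ft.
Depth below ground = 1737.8 − 1720.63 = 17.2 ft.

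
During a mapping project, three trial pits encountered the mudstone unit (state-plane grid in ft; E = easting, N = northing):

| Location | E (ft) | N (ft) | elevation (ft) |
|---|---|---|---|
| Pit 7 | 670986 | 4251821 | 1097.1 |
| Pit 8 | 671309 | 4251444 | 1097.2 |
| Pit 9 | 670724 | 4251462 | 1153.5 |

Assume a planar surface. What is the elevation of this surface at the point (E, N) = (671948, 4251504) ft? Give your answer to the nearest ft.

1029 ft

Two edge vectors: Pit 7→Pit 8 = (323, -377, 0.1), Pit 7→Pit 9 = (-262, -359, 56.4).
Normal n = (Pit 7→Pit 8) × (Pit 7→Pit 9) = (-21226.9, -18243.4, -214731).
So ∂z/∂E = −n_x/n_z = −0.09885345 and ∂z/∂N = −n_y/n_z = −0.08495932.
Intercept c from Pit 7: 1097.1 + 66329.28 + 361231.83 = 428658.21.
At (671948, 4251504): z = −66424.4 − 361204.9 + 428658.21 = 1028.9 ft.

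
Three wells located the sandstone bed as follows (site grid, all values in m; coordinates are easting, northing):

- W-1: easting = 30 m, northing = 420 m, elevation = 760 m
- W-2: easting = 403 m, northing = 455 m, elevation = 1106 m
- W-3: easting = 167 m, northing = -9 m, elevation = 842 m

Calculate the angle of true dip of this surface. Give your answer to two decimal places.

Two edge vectors: W-1→W-2 = (373, 35, 346), W-1→W-3 = (137, -429, 82).
Normal n = (W-1→W-2) × (W-1→W-3) = (151304, 16816, -164812).
So ∂z/∂easting = −n_x/n_z = 0.91804 and ∂z/∂northing = −n_y/n_z = 0.10203.
Gradient magnitude |∇z| = √(a² + b²) = √(0.84280 + 0.01041) = 0.92369.
True dip = arctan(0.92369) = 42.73°, dipping toward W (azimuth ≈ 264°).

42.73°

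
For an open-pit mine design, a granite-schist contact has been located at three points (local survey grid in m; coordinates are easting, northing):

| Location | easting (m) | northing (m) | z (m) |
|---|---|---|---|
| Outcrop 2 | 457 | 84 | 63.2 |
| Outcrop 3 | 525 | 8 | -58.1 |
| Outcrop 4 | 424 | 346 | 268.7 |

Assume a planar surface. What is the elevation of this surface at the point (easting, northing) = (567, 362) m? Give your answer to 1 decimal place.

Let the plane be z = a·easting + b·northing + c.
Outcrop 3−Outcrop 2: 68a − 76b = −121.3;  Outcrop 4−Outcrop 2: −33a + 262b = 205.5.
Solving gives a = −1.05583, b = 0.65137.
Then c = 63.2 − a·457 − b·84 = 491.00.
At (567, 362): z = −598.7 + 235.8 + 491.00 = 128.1 m.

128.1 m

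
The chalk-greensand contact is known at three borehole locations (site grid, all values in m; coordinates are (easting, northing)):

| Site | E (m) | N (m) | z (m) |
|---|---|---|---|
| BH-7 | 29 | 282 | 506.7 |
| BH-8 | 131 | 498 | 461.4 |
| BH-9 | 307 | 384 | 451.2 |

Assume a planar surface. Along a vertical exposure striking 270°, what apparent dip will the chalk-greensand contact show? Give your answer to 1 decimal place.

8.4°

Let the plane be z = a·E + b·N + c.
BH-8−BH-7: 102a + 216b = −45.3;  BH-9−BH-7: 278a + 102b = −55.5.
Solving gives a = −0.14840, b = −0.13964.
Unit vector along 270° is (sin 270°, cos 270°) = (-1.0000, -0.0000).
Slope in that direction = a·(-1.0000) + b·(-0.0000) = 0.14840.
Apparent dip = arctan|0.14840| = 8.4° (true dip is 11.5°, so apparent ≤ true as expected).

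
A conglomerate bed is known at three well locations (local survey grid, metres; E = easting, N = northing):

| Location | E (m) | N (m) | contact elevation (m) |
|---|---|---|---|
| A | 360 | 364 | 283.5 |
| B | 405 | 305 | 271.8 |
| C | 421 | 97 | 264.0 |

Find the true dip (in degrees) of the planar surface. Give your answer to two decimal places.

13.24°

Let the plane be z = a·E + b·N + c.
B−A: 45a − 59b = −11.7;  C−A: 61a − 267b = −19.5.
Solving gives a = −0.23448, b = 0.01946.
Gradient magnitude |∇z| = √(a² + b²) = √(0.05498 + 0.00038) = 0.23529.
True dip = arctan(0.23529) = 13.24°, dipping toward E (azimuth ≈ 095°).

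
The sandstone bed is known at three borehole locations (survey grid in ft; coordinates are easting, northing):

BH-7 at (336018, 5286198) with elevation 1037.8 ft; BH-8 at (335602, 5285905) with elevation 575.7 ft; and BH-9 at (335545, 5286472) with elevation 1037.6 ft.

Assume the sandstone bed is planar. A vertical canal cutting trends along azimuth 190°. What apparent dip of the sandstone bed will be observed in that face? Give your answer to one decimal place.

43.2°

Two edge vectors: BH-7→BH-8 = (-416, -293, -462.1), BH-7→BH-9 = (-473, 274, -0.2).
Normal n = (BH-7→BH-8) × (BH-7→BH-9) = (126674, 218490.1, -252573).
So ∂z/∂easting = −n_x/n_z = 0.50153 and ∂z/∂northing = −n_y/n_z = 0.86506.
Unit vector along 190° is (sin 190°, cos 190°) = (-0.1736, -0.9848).
Slope in that direction = a·(-0.1736) + b·(-0.9848) = −0.93901.
Apparent dip = arctan|0.93901| = 43.2° (true dip is 45.0°, so apparent ≤ true as expected).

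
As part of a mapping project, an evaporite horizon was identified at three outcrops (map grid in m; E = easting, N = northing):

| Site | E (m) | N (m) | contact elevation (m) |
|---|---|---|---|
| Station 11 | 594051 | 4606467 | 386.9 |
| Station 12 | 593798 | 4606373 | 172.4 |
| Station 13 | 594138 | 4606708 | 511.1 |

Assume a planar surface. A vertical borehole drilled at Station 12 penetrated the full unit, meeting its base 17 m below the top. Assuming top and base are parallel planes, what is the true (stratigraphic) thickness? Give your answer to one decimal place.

13.3 m

Two edge vectors: Station 11→Station 12 = (-253, -94, -214.5), Station 11→Station 13 = (87, 241, 124.2).
Normal n = (Station 11→Station 12) × (Station 11→Station 13) = (40019.7, 12761.1, -52795).
So ∂z/∂E = −n_x/n_z = 0.75802 and ∂z/∂N = −n_y/n_z = 0.24171.
|∇z| = √(a²+b²) = 0.79563, so dip δ = arctan(0.79563) = 38.51°.
True thickness = vertical thickness × cos δ = 17 × cos 38.51° = 13.3 m.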